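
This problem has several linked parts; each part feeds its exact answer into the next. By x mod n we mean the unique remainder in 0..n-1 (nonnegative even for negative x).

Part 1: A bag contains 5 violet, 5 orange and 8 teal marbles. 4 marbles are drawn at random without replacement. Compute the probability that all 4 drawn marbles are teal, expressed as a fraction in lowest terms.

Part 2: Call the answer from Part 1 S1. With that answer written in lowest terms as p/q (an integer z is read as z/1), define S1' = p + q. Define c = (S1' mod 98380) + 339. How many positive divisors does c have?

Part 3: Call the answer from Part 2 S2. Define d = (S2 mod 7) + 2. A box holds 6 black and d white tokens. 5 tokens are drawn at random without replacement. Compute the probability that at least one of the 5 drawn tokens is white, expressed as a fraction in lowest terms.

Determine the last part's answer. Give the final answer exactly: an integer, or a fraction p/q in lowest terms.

998/1001

Part 1: total draws C(18,4) = 3060; favorable C(8,4) = 70; P = 7/306; answer 7/306
Part 2: S1 = 7/306; threaded value p + q = 313; c = 652; 652 = 2^2 * 163; number of divisors = (2+1) * (1+1) = 6; answer 6
Part 3: S2 = 6; d = 8; total draws C(14,5) = 2002; complement C(6,5) = 6; favorable 2002 - 6 = 1996; P = 998/1001; answer 998/1001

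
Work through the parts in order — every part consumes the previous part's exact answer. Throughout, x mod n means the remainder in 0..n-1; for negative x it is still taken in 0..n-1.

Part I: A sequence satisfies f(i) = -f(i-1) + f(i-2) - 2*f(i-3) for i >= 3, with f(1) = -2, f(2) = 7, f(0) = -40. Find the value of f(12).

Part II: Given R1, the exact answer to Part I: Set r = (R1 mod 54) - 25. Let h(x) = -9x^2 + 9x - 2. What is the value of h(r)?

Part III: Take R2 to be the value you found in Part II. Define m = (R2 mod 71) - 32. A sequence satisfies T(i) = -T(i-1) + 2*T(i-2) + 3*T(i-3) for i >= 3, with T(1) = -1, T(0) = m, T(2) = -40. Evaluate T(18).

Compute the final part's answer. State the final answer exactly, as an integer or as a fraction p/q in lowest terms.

Part I: f(3) = -1*(7) + 1*(-2) - 2*(-40) = 71; iterating: f(3)=71, f(4)=-60, f(5)=117, f(6)=-319, f(7)=556, f(8)=-1109, f(9)=2303, f(10)=-4524, f(11)=9045, f(12)=-18175; answer -18175
Part II: R1 = -18175; r = -2; -9*(-2)^2 + 9*(-2)^1 - 2 = (-36) + (-18) + (-2) = -56; answer -56
Part III: R2 = -56; m = -17; T(3) = -1*(-40) + 2*(-1) + 3*(-17) = -13; iterating: T(3)=-13, T(4)=-70, T(5)=-76, T(6)=-103, T(7)=-259, T(8)=-175, T(9)=-652, T(10)=-475, T(11)=-1354, T(12)=-1552, T(13)=-2581, T(14)=-4585, T(15)=-5233, T(16)=-11680, T(17)=-12541, T(18)=-26518; answer -26518

-26518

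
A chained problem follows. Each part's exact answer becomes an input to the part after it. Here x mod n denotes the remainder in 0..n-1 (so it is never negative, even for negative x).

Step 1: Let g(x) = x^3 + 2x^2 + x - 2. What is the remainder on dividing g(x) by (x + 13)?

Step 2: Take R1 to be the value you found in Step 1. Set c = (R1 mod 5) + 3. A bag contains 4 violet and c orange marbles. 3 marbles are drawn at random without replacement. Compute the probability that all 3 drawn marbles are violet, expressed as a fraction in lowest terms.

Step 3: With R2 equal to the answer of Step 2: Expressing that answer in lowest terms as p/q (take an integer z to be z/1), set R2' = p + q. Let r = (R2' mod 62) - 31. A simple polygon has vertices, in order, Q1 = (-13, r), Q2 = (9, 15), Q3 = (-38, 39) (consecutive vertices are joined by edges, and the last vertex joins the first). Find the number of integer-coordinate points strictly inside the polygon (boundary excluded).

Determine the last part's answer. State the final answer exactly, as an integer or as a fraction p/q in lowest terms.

Step 1: remainder = value at the root: 1*(-13)^3 + 2*(-13)^2 + 1*(-13)^1 - 2 = (-2197) + (338) + (-13) + (-2) = -1874; answer -1874
Step 2: R1 = -1874; c = 4; total draws C(8,3) = 56; favorable C(4,3) = 4; P = 1/14; answer 1/14
Step 3: R2 = 1/14; threaded value p + q = 15; r = -16; cross terms: (-13*15 - 9*-16)=-51, (9*39 - -38*15)=921, (-38*-16 - -13*39)=1115; twice the area = |1985| = 1985; area = 1985/2; boundary points = 1 + 1 + 5 = 7; strictly interior points = area - boundary/2 + 1 = 990; answer 990

990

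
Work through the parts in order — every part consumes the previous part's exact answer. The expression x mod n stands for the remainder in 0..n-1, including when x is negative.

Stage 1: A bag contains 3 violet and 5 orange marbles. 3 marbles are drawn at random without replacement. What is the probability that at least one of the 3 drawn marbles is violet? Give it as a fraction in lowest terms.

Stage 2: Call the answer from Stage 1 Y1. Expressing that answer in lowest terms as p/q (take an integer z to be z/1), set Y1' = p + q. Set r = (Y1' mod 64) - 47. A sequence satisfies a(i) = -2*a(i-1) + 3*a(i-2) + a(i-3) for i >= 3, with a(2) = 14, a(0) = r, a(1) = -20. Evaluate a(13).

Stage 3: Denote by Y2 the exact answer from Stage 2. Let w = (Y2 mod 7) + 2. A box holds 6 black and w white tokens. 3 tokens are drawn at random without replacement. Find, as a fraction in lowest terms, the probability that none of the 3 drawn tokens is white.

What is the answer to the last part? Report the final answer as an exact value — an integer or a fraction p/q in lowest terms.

5/14

Stage 1: total draws C(8,3) = 56; complement C(5,3) = 10; favorable 56 - 10 = 46; P = 23/28; answer 23/28
Stage 2: Y1 = 23/28; threaded value p + q = 51; r = 4; a(3) = -2*(14) + 3*(-20) + 1*(4) = -84; iterating: a(3)=-84, a(4)=190, a(5)=-618, a(6)=1722, a(7)=-5108, a(8)=14764, a(9)=-43130, a(10)=125444, a(11)=-365514, a(12)=1064230, a(13)=-3099558; answer -3099558
Stage 3: Y2 = -3099558; w = 2; total draws C(8,3) = 56; favorable C(6,3) = 20; P = 5/14; answer 5/14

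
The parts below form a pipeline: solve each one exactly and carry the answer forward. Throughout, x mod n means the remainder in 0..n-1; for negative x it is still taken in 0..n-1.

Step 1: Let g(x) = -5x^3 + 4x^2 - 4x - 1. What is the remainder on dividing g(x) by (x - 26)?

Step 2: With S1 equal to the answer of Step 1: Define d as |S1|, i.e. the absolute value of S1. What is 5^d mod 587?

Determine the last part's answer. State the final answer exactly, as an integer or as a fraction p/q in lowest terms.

Step 1: remainder = value at the root: -5*(26)^3 + 4*(26)^2 - 4*(26)^1 - 1 = (-87880) + (2704) + (-104) + (-1) = -85281; answer -85281
Step 2: S1 = -85281; d = 85281; squarings mod 587: 5^1=5, 5^2=25, 5^4=38, 5^8=270, 5^16=112, 5^32=217, 5^64=129, 5^128=205, 5^256=348, 5^512=182, 5^1024=252, 5^2048=108, 5^4096=511, 5^8192=493, 5^16384=31, 5^32768=374, 5^65536=170; 5^85281 = 5^1 * 5^32 * 5^256 * 5^1024 * 5^2048 * 5^16384 * 5^65536 = 135 (mod 587); answer 135

135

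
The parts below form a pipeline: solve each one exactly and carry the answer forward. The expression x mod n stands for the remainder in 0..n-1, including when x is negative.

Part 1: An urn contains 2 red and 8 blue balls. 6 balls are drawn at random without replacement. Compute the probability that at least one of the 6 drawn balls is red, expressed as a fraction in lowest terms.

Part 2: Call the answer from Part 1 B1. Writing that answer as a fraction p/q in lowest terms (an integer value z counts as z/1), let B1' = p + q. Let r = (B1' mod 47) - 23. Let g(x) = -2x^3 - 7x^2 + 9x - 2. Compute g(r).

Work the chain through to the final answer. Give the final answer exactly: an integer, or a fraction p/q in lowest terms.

Part 1: total draws C(10,6) = 210; complement C(8,6) = 28; favorable 210 - 28 = 182; P = 13/15; answer 13/15
Part 2: B1 = 13/15; threaded value p + q = 28; r = 5; -2*(5)^3 - 7*(5)^2 + 9*(5)^1 - 2 = (-250) + (-175) + (45) + (-2) = -382; answer -382

-382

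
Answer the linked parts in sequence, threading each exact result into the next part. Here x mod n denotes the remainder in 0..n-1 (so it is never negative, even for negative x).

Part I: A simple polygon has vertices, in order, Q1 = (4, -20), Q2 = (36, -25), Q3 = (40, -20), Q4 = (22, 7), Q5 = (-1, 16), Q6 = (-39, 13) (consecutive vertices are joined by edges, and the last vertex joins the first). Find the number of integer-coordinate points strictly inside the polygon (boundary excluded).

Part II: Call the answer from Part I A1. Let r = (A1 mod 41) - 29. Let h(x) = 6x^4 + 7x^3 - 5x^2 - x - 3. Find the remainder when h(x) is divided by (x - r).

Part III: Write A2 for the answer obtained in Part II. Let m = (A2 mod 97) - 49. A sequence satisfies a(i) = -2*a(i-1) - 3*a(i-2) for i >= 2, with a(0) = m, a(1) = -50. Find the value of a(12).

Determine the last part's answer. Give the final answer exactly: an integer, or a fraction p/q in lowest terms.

-52193

Part I: cross terms: (4*-25 - 36*-20)=620, (36*-20 - 40*-25)=280, (40*7 - 22*-20)=720, (22*16 - -1*7)=359, (-1*13 - -39*16)=611, (-39*-20 - 4*13)=728; twice the area = |3318| = 3318; area = 1659; boundary points = 1 + 1 + 9 + 1 + 1 + 1 = 14; strictly interior points = area - boundary/2 + 1 = 1653; answer 1653
Part II: A1 = 1653; r = -16; remainder = value at the root: 6*(-16)^4 + 7*(-16)^3 - 5*(-16)^2 - 1*(-16)^1 - 3 = (393216) + (-28672) + (-1280) + (16) + (-3) = 363277; answer 363277
Part III: A2 = 363277; m = -37; a(2) = -2*(-50) - 3*(-37) = 211; iterating: a(2)=211, a(3)=-272, a(4)=-89, a(5)=994, a(6)=-1721, a(7)=460, a(8)=4243, a(9)=-9866, a(10)=7003, a(11)=15592, a(12)=-52193; answer -52193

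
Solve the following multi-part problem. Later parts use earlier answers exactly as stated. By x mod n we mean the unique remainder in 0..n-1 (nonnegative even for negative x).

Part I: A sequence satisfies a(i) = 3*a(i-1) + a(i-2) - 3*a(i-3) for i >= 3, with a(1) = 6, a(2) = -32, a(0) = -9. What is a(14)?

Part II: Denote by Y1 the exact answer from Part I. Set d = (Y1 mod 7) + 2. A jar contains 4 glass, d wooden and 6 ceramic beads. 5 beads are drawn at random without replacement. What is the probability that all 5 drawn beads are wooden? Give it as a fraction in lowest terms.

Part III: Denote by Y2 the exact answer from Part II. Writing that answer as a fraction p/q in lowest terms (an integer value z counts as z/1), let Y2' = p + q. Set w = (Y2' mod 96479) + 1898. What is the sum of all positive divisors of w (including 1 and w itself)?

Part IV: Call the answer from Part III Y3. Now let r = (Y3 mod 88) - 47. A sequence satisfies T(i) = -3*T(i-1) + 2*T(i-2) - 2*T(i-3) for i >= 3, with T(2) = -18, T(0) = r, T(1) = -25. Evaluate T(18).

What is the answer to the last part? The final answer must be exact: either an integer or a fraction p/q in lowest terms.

Part I: a(3) = 3*(-32) + 1*(6) - 3*(-9) = -63; iterating: a(3)=-63, a(4)=-239, a(5)=-684, a(6)=-2102, a(7)=-6273, a(8)=-18869, a(9)=-56574, a(10)=-169772, a(11)=-509283, a(12)=-1527899, a(13)=-4583664, a(14)=-13751042; answer -13751042
Part II: Y1 = -13751042; d = 5; total draws C(15,5) = 3003; favorable C(5,5) = 1; P = 1/3003; answer 1/3003
Part III: Y2 = 1/3003; threaded value p + q = 3004; w = 4902; 4902 = 2 * 3 * 19 * 43; sigma = (1 + 2) * (1 + 3) * (1 + 19) * (1 + 43) = 3 * 4 * 20 * 44 = 10560; answer 10560
Part IV: Y3 = 10560; r = -47; T(3) = -3*(-18) + 2*(-25) - 2*(-47) = 98; iterating: T(3)=98, T(4)=-280, T(5)=1072, T(6)=-3972, T(7)=14620, T(8)=-53948, T(9)=199028, T(10)=-734220, T(11)=2708612, T(12)=-9992332, T(13)=36862660, T(14)=-135989868, T(15)=501679588, T(16)=-1850743820, T(17)=6827570372, T(18)=-25187557932; answer -25187557932

-25187557932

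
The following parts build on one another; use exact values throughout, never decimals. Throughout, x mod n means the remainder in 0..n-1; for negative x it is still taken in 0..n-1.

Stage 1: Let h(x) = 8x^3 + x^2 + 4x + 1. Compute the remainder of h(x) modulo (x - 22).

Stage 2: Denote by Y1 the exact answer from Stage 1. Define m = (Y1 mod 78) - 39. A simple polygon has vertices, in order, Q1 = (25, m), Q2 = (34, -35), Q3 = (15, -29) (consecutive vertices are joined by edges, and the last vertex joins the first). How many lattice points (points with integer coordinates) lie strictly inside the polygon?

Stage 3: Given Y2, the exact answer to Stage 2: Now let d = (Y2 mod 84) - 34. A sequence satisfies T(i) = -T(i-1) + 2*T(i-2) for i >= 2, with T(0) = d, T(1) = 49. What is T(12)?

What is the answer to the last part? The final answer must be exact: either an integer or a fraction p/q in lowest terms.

-95571

Stage 1: remainder = value at the root: 8*(22)^3 + 1*(22)^2 + 4*(22)^1 + 1 = (85184) + (484) + (88) + (1) = 85757; answer 85757
Stage 2: Y1 = 85757; m = -4; cross terms: (25*-35 - 34*-4)=-739, (34*-29 - 15*-35)=-461, (15*-4 - 25*-29)=665; twice the area = |-535| = 535; area = 535/2; boundary points = 1 + 1 + 5 = 7; strictly interior points = area - boundary/2 + 1 = 265; answer 265
Stage 3: Y2 = 265; d = -21; T(2) = -1*(49) + 2*(-21) = -91; iterating: T(2)=-91, T(3)=189, T(4)=-371, T(5)=749, T(6)=-1491, T(7)=2989, T(8)=-5971, T(9)=11949, T(10)=-23891, T(11)=47789, T(12)=-95571; answer -95571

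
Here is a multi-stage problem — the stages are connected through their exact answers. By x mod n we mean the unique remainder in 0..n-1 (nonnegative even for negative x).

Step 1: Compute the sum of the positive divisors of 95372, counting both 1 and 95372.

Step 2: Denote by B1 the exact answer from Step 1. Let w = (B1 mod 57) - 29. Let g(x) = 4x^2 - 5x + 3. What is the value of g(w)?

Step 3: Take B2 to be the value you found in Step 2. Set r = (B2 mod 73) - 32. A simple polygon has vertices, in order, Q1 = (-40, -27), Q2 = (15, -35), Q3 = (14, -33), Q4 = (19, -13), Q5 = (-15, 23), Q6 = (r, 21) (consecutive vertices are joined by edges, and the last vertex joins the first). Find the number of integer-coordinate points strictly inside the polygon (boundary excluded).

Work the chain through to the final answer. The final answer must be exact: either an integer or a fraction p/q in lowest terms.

Step 1: 95372 = 2^2 * 113 * 211; sigma = (1 + 2 + 4) * (1 + 113) * (1 + 211) = 7 * 114 * 212 = 169176; answer 169176
Step 2: B1 = 169176; w = -29; 4*(-29)^2 - 5*(-29)^1 + 3 = (3364) + (145) + (3) = 3512; answer 3512
Step 3: B2 = 3512; r = -24; cross terms: (-40*-35 - 15*-27)=1805, (15*-33 - 14*-35)=-5, (14*-13 - 19*-33)=445, (19*23 - -15*-13)=242, (-15*21 - -24*23)=237, (-24*-27 - -40*21)=1488; twice the area = |4212| = 4212; area = 2106; boundary points = 1 + 1 + 5 + 2 + 1 + 16 = 26; strictly interior points = area - boundary/2 + 1 = 2094; answer 2094

2094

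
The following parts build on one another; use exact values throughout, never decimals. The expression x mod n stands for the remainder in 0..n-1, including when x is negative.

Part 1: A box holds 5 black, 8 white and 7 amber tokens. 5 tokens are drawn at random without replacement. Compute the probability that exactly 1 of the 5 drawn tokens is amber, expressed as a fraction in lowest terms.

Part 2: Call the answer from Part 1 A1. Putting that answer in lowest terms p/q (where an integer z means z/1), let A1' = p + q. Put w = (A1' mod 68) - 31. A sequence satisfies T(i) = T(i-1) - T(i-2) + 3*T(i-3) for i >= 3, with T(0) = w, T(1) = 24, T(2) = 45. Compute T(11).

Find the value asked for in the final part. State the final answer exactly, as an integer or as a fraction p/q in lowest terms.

2043

Part 1: total draws C(20,5) = 15504; favorable C(7,1)*C(13,4) = 5005; P = 5005/15504; answer 5005/15504
Part 2: A1 = 5005/15504; threaded value p + q = 20509; w = 10; T(3) = 1*(45) - 1*(24) + 3*(10) = 51; iterating: T(3)=51, T(4)=78, T(5)=162, T(6)=237, T(7)=309, T(8)=558, T(9)=960, T(10)=1329, T(11)=2043; answer 2043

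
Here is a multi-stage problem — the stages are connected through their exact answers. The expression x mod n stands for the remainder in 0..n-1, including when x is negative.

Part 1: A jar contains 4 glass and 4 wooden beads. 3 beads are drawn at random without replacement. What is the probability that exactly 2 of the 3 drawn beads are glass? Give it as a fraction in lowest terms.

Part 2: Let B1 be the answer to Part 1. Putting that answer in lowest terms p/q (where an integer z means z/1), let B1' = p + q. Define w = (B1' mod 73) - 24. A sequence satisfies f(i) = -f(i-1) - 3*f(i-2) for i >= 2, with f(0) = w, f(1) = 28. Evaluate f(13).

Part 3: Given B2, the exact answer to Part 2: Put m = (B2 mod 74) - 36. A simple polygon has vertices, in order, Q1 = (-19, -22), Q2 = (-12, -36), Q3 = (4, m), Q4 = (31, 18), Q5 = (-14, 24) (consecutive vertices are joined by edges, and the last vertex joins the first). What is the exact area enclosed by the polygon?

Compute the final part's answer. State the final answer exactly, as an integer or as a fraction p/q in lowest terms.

Part 1: total draws C(8,3) = 56; favorable C(4,2)*C(4,1) = 24; P = 3/7; answer 3/7
Part 2: B1 = 3/7; threaded value p + q = 10; w = -14; f(2) = -1*(28) - 3*(-14) = 14; iterating: f(2)=14, f(3)=-98, f(4)=56, f(5)=238, f(6)=-406, f(7)=-308, f(8)=1526, f(9)=-602, f(10)=-3976, f(11)=5782, f(12)=6146, f(13)=-23492; answer -23492
Part 3: B2 = -23492; m = 4; cross terms: (-19*-36 - -12*-22)=420, (-12*4 - 4*-36)=96, (4*18 - 31*4)=-52, (31*24 - -14*18)=996, (-14*-22 - -19*24)=764; twice the area = |2224| = 2224; area = 1112; answer 1112

1112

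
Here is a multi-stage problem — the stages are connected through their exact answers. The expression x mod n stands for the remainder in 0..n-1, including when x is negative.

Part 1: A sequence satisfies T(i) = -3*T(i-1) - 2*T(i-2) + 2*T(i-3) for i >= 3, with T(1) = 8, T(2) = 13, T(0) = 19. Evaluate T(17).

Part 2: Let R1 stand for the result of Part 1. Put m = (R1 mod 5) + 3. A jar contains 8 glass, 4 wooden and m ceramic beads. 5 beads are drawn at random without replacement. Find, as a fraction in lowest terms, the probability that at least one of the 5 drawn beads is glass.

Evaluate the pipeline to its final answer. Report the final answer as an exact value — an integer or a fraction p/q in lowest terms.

Part 1: T(3) = -3*(13) - 2*(8) + 2*(19) = -17; iterating: T(3)=-17, T(4)=41, T(5)=-63, T(6)=73, T(7)=-11, T(8)=-239, T(9)=885, T(10)=-2199, T(11)=4349, T(12)=-6879, T(13)=7541, T(14)=-167, T(15)=-28339, T(16)=100433, T(17)=-244955; answer -244955
Part 2: R1 = -244955; m = 3; total draws C(15,5) = 3003; complement C(7,5) = 21; favorable 3003 - 21 = 2982; P = 142/143; answer 142/143

142/143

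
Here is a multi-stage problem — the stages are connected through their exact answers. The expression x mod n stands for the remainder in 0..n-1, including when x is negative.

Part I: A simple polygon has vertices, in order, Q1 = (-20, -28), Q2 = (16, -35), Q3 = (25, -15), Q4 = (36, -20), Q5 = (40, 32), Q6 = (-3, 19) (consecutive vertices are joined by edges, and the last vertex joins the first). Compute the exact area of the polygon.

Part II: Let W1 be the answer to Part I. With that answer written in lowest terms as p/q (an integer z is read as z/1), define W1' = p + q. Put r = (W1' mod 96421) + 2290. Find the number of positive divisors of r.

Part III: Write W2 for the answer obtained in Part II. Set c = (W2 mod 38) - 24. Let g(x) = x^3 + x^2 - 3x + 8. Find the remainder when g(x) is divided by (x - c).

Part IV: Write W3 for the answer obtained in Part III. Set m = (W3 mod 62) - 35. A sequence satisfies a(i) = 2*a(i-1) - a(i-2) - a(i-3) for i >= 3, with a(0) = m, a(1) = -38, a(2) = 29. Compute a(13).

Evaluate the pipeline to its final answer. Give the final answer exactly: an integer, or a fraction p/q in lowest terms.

Part I: cross terms: (-20*-35 - 16*-28)=1148, (16*-15 - 25*-35)=635, (25*-20 - 36*-15)=40, (36*32 - 40*-20)=1952, (40*19 - -3*32)=856, (-3*-28 - -20*19)=464; twice the area = |5095| = 5095; area = 5095/2; answer 5095/2
Part II: W1 = 5095/2; threaded value p + q = 5097; r = 7387; 7387 = 83 * 89; number of divisors = (1+1) * (1+1) = 4; answer 4
Part III: W2 = 4; c = -20; remainder = value at the root: 1*(-20)^3 + 1*(-20)^2 - 3*(-20)^1 + 8 = (-8000) + (400) + (60) + (8) = -7532; answer -7532
Part IV: W3 = -7532; m = -3; a(3) = 2*(29) - 1*(-38) - 1*(-3) = 99; iterating: a(3)=99, a(4)=207, a(5)=286, a(6)=266, a(7)=39, a(8)=-474, a(9)=-1253, a(10)=-2071, a(11)=-2415, a(12)=-1506, a(13)=1474; answer 1474

1474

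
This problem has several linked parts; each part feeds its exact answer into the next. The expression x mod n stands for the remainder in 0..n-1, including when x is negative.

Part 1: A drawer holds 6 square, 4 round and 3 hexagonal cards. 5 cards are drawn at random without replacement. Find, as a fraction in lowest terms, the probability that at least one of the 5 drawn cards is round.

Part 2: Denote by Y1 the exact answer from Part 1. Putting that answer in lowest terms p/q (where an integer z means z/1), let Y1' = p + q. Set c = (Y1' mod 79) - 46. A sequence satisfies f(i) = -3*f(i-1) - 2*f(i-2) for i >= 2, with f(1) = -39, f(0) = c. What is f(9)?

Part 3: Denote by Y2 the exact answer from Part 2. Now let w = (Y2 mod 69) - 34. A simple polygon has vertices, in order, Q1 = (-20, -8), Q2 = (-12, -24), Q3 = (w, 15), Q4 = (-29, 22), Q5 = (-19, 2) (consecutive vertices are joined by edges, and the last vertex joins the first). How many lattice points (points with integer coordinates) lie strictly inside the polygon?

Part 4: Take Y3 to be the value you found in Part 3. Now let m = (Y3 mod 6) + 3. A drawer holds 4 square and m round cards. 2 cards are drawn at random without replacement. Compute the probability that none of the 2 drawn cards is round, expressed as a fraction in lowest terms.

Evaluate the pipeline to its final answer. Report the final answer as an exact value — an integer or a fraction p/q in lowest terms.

1/6

Part 1: total draws C(13,5) = 1287; complement C(9,5) = 126; favorable 1287 - 126 = 1161; P = 129/143; answer 129/143
Part 2: Y1 = 129/143; threaded value p + q = 272; c = -11; f(2) = -3*(-39) - 2*(-11) = 139; iterating: f(2)=139, f(3)=-339, f(4)=739, f(5)=-1539, f(6)=3139, f(7)=-6339, f(8)=12739, f(9)=-25539; answer -25539
Part 3: Y2 = -25539; w = 26; cross terms: (-20*-24 - -12*-8)=384, (-12*15 - 26*-24)=444, (26*22 - -29*15)=1007, (-29*2 - -19*22)=360, (-19*-8 - -20*2)=192; twice the area = |2387| = 2387; area = 2387/2; boundary points = 8 + 1 + 1 + 10 + 1 = 21; strictly interior points = area - boundary/2 + 1 = 1184; answer 1184
Part 4: Y3 = 1184; m = 5; total draws C(9,2) = 36; favorable C(4,2) = 6; P = 1/6; answer 1/6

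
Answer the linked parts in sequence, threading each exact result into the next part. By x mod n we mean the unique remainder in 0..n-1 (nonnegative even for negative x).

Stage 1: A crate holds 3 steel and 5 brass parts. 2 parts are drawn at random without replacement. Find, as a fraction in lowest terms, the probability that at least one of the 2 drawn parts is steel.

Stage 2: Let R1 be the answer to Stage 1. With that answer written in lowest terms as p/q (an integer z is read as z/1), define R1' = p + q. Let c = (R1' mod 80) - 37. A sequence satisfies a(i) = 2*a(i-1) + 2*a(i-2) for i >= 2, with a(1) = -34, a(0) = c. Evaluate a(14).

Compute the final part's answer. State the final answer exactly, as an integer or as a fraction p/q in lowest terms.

Stage 1: total draws C(8,2) = 28; complement C(5,2) = 10; favorable 28 - 10 = 18; P = 9/14; answer 9/14
Stage 2: R1 = 9/14; threaded value p + q = 23; c = -14; a(2) = 2*(-34) + 2*(-14) = -96; iterating: a(2)=-96, a(3)=-260, a(4)=-712, a(5)=-1944, a(6)=-5312, a(7)=-14512, a(8)=-39648, a(9)=-108320, a(10)=-295936, a(11)=-808512, a(12)=-2208896, a(13)=-6034816, a(14)=-16487424; answer -16487424

-16487424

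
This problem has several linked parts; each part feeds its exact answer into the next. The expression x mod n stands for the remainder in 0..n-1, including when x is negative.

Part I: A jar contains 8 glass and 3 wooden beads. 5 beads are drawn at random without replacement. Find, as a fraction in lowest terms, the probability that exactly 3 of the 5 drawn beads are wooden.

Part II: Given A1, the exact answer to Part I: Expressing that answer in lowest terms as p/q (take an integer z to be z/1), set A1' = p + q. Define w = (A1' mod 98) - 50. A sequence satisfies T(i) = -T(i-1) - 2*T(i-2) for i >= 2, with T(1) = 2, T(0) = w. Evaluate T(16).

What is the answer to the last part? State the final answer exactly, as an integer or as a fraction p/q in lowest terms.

-2856

Part I: total draws C(11,5) = 462; favorable C(3,3)*C(8,2) = 28; P = 2/33; answer 2/33
Part II: A1 = 2/33; threaded value p + q = 35; w = -15; T(2) = -1*(2) - 2*(-15) = 28; iterating: T(2)=28, T(3)=-32, T(4)=-24, T(5)=88, T(6)=-40, T(7)=-136, T(8)=216, T(9)=56, T(10)=-488, T(11)=376, T(12)=600, T(13)=-1352, T(14)=152, T(15)=2552, T(16)=-2856; answer -2856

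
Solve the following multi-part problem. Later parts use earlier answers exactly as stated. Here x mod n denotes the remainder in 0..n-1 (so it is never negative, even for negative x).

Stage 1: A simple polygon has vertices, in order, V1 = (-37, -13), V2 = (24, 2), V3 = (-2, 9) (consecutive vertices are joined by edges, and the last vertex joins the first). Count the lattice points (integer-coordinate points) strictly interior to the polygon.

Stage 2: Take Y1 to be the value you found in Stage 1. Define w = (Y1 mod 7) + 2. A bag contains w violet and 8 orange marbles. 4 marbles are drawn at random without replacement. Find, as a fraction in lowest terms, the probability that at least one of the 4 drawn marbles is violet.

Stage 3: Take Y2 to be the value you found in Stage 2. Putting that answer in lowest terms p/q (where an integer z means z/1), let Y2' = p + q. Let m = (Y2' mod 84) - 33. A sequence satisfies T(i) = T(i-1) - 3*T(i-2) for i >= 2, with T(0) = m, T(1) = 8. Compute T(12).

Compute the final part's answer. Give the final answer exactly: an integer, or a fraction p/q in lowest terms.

14183

Stage 1: cross terms: (-37*2 - 24*-13)=238, (24*9 - -2*2)=220, (-2*-13 - -37*9)=359; twice the area = |817| = 817; area = 817/2; boundary points = 1 + 1 + 1 = 3; strictly interior points = area - boundary/2 + 1 = 408; answer 408
Stage 2: Y1 = 408; w = 4; total draws C(12,4) = 495; complement C(8,4) = 70; favorable 495 - 70 = 425; P = 85/99; answer 85/99
Stage 3: Y2 = 85/99; threaded value p + q = 184; m = -17; T(2) = 1*(8) - 3*(-17) = 59; iterating: T(2)=59, T(3)=35, T(4)=-142, T(5)=-247, T(6)=179, T(7)=920, T(8)=383, T(9)=-2377, T(10)=-3526, T(11)=3605, T(12)=14183; answer 14183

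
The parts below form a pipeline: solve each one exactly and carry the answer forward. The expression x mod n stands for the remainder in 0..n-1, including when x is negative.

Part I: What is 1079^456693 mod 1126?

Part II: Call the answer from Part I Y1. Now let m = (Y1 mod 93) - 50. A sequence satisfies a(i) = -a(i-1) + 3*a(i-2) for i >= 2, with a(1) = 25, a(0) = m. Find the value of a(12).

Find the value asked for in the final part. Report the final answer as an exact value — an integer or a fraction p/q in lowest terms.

Part I: squarings mod 1126: 1079^1=1079, 1079^2=1083, 1079^4=723, 1079^8=265, 1079^16=413, 1079^32=543, 1079^64=963, 1079^128=671, 1079^256=967, 1079^512=509, 1079^1024=101, 1079^2048=67, 1079^4096=1111, 1079^8192=225, 1079^16384=1081, 1079^32768=899, 1079^65536=859, 1079^131072=351, 1079^262144=467; 1079^456693 = 1079^1 * 1079^4 * 1079^16 * 1079^32 * 1079^64 * 1079^128 * 1079^256 * 1079^512 * 1079^1024 * 1079^4096 * 1079^8192 * 1079^16384 * 1079^32768 * 1079^131072 * 1079^262144 = 745 (mod 1126); answer 745
Part II: Y1 = 745; m = -49; a(2) = -1*(25) + 3*(-49) = -172; iterating: a(2)=-172, a(3)=247, a(4)=-763, a(5)=1504, a(6)=-3793, a(7)=8305, a(8)=-19684, a(9)=44599, a(10)=-103651, a(11)=237448, a(12)=-548401; answer -548401

-548401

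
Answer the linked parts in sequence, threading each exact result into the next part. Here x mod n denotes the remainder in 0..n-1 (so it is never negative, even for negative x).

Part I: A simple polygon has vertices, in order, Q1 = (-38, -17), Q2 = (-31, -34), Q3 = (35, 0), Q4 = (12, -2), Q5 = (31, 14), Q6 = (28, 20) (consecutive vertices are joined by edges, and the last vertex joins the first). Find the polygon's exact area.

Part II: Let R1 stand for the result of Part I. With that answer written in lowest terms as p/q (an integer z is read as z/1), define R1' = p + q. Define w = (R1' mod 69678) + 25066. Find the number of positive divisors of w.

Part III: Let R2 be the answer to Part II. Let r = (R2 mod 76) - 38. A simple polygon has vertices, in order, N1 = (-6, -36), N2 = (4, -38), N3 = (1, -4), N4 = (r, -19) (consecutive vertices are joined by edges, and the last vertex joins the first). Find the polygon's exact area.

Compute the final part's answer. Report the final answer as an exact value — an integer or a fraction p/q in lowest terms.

1221/2

Part I: cross terms: (-38*-34 - -31*-17)=765, (-31*0 - 35*-34)=1190, (35*-2 - 12*0)=-70, (12*14 - 31*-2)=230, (31*20 - 28*14)=228, (28*-17 - -38*20)=284; twice the area = |2627| = 2627; area = 2627/2; answer 2627/2
Part II: R1 = 2627/2; threaded value p + q = 2629; w = 27695; 27695 = 5 * 29 * 191; number of divisors = (1+1) * (1+1) * (1+1) = 8; answer 8
Part III: R2 = 8; r = -30; cross terms: (-6*-38 - 4*-36)=372, (4*-4 - 1*-38)=22, (1*-19 - -30*-4)=-139, (-30*-36 - -6*-19)=966; twice the area = |1221| = 1221; area = 1221/2; answer 1221/2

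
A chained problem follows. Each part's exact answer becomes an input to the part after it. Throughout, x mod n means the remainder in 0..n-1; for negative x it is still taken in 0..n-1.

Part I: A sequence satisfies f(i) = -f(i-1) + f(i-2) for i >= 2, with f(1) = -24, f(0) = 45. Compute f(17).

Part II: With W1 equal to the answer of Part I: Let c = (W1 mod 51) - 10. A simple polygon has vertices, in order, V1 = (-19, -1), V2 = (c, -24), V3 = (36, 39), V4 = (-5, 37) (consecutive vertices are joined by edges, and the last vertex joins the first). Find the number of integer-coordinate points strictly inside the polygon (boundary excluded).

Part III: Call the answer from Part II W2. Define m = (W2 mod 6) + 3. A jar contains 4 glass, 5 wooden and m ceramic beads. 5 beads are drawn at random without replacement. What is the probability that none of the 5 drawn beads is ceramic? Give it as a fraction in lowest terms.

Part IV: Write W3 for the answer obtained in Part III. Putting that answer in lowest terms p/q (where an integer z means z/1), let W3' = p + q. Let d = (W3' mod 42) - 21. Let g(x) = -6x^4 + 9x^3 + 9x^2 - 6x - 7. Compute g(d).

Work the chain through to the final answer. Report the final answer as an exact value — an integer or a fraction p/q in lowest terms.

-7

Part I: f(2) = -1*(-24) + 1*(45) = 69; iterating: f(2)=69, f(3)=-93, f(4)=162, f(5)=-255, f(6)=417, f(7)=-672, f(8)=1089, f(9)=-1761, f(10)=2850, f(11)=-4611, f(12)=7461, f(13)=-12072, f(14)=19533, f(15)=-31605, f(16)=51138, f(17)=-82743; answer -82743
Part II: W1 = -82743; c = 20; cross terms: (-19*-24 - 20*-1)=476, (20*39 - 36*-24)=1644, (36*37 - -5*39)=1527, (-5*-1 - -19*37)=708; twice the area = |4355| = 4355; area = 4355/2; boundary points = 1 + 1 + 1 + 2 = 5; strictly interior points = area - boundary/2 + 1 = 2176; answer 2176
Part III: W2 = 2176; m = 7; total draws C(16,5) = 4368; favorable C(9,5) = 126; P = 3/104; answer 3/104
Part IV: W3 = 3/104; threaded value p + q = 107; d = 2; -6*(2)^4 + 9*(2)^3 + 9*(2)^2 - 6*(2)^1 - 7 = (-96) + (72) + (36) + (-12) + (-7) = -7; answer -7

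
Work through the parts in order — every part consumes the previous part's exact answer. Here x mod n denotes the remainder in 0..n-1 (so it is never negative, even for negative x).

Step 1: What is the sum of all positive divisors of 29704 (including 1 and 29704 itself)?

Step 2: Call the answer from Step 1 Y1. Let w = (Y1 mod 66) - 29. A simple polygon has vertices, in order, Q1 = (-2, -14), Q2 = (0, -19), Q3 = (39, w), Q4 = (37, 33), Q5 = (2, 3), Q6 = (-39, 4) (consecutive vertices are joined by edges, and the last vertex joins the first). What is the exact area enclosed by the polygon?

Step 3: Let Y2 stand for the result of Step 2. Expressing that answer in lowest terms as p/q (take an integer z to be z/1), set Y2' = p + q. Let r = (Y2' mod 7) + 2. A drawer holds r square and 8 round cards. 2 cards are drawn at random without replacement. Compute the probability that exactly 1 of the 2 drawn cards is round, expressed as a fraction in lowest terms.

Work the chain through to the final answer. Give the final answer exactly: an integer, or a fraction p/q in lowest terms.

20/39

Step 1: 29704 = 2^3 * 47 * 79; sigma = (1 + 2 + 4 + 8) * (1 + 47) * (1 + 79) = 15 * 48 * 80 = 57600; answer 57600
Step 2: Y1 = 57600; w = 19; cross terms: (-2*-19 - 0*-14)=38, (0*19 - 39*-19)=741, (39*33 - 37*19)=584, (37*3 - 2*33)=45, (2*4 - -39*3)=125, (-39*-14 - -2*4)=554; twice the area = |2087| = 2087; area = 2087/2; answer 2087/2
Step 3: Y2 = 2087/2; threaded value p + q = 2089; r = 5; total draws C(13,2) = 78; favorable C(8,1)*C(5,1) = 40; P = 20/39; answer 20/39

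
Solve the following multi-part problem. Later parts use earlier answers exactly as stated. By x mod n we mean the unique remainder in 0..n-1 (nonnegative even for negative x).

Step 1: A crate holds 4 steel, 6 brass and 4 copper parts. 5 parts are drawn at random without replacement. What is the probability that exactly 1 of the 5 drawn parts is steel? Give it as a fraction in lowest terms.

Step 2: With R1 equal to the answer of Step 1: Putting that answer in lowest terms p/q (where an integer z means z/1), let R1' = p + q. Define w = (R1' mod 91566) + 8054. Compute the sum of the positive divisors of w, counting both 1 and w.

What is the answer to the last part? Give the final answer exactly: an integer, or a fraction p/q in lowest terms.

8640

Step 1: total draws C(14,5) = 2002; favorable C(4,1)*C(10,4) = 840; P = 60/143; answer 60/143
Step 2: R1 = 60/143; threaded value p + q = 203; w = 8257; 8257 = 23 * 359; sigma = (1 + 23) * (1 + 359) = 24 * 360 = 8640; answer 8640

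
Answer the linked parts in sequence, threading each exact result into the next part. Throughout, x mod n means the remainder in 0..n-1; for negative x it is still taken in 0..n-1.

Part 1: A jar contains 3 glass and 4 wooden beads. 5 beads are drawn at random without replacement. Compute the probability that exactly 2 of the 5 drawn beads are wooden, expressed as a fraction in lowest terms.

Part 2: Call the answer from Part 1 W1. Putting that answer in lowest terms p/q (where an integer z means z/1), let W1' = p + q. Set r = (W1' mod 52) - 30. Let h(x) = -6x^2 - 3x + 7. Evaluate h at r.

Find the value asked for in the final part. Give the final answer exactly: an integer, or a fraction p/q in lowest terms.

-2576

Part 1: total draws C(7,5) = 21; favorable C(4,2)*C(3,3) = 6; P = 2/7; answer 2/7
Part 2: W1 = 2/7; threaded value p + q = 9; r = -21; -6*(-21)^2 - 3*(-21)^1 + 7 = (-2646) + (63) + (7) = -2576; answer -2576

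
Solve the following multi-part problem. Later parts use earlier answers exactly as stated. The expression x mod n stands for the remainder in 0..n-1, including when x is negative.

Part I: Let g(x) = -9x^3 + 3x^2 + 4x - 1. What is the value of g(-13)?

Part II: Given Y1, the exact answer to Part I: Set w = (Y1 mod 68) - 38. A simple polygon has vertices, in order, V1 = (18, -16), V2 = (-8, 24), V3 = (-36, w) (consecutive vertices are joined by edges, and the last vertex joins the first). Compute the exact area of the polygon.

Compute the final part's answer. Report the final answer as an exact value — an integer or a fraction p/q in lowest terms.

Part I: -9*(-13)^3 + 3*(-13)^2 + 4*(-13)^1 - 1 = (19773) + (507) + (-52) + (-1) = 20227; answer 20227
Part II: Y1 = 20227; w = -7; cross terms: (18*24 - -8*-16)=304, (-8*-7 - -36*24)=920, (-36*-16 - 18*-7)=702; twice the area = |1926| = 1926; area = 963; answer 963

963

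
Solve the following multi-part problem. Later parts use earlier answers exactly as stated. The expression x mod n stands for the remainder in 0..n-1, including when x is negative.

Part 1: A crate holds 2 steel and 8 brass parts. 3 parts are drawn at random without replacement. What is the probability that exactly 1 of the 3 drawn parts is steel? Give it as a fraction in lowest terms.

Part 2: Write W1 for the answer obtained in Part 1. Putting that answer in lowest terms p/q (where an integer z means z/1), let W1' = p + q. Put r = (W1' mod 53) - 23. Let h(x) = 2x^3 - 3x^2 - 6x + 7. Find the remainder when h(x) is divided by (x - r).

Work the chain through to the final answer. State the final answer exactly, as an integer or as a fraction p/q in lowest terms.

8

Part 1: total draws C(10,3) = 120; favorable C(2,1)*C(8,2) = 56; P = 7/15; answer 7/15
Part 2: W1 = 7/15; threaded value p + q = 22; r = -1; remainder = value at the root: 2*(-1)^3 - 3*(-1)^2 - 6*(-1)^1 + 7 = (-2) + (-3) + (6) + (7) = 8; answer 8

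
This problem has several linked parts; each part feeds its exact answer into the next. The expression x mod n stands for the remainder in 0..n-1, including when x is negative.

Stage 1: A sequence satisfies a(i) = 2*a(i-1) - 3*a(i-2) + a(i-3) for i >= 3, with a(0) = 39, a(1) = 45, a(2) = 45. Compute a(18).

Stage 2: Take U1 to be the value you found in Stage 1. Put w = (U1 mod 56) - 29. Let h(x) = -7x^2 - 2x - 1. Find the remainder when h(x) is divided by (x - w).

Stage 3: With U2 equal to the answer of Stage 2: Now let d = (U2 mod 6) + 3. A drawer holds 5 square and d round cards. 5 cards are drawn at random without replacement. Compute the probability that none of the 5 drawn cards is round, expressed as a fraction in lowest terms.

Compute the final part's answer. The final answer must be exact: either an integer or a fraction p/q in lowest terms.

1/252

Stage 1: a(3) = 2*(45) - 3*(45) + 1*(39) = -6; iterating: a(3)=-6, a(4)=-102, a(5)=-141, a(6)=18, a(7)=357, a(8)=519, a(9)=-15, a(10)=-1230, a(11)=-1896, a(12)=-117, a(13)=4224, a(14)=6903, a(15)=1017, a(16)=-14451, a(17)=-25050, a(18)=-5730; answer -5730
Stage 2: U1 = -5730; w = 9; remainder = value at the root: -7*(9)^2 - 2*(9)^1 - 1 = (-567) + (-18) + (-1) = -586; answer -586
Stage 3: U2 = -586; d = 5; total draws C(10,5) = 252; favorable C(5,5) = 1; P = 1/252; answer 1/252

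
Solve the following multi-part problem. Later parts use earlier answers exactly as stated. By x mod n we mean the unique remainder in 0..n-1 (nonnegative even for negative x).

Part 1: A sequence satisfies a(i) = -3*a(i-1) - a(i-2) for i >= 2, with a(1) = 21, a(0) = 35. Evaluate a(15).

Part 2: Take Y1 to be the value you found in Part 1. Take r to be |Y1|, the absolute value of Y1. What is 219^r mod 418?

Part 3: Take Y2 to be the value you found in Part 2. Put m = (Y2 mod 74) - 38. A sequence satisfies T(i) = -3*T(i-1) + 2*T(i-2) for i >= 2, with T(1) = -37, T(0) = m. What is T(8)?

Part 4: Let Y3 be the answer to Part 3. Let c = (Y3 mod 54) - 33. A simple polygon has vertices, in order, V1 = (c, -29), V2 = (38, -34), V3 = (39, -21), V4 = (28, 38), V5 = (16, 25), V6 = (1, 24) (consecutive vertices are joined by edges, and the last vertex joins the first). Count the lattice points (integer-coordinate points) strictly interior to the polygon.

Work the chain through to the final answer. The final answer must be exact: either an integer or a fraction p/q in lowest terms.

Part 1: a(2) = -3*(21) - 1*(35) = -98; iterating: a(2)=-98, a(3)=273, a(4)=-721, a(5)=1890, a(6)=-4949, a(7)=12957, a(8)=-33922, a(9)=88809, a(10)=-232505, a(11)=608706, a(12)=-1593613, a(13)=4172133, a(14)=-10922786, a(15)=28596225; answer 28596225
Part 2: Y1 = 28596225; r = 28596225; squarings mod 418: 219^1=219, 219^2=309, 219^4=177, 219^8=397, 219^16=23, 219^32=111, 219^64=199, 219^128=309, 219^256=177, 219^512=397, 219^1024=23, 219^2048=111, 219^4096=199, 219^8192=309, 219^16384=177, 219^32768=397, 219^65536=23, 219^131072=111, 219^262144=199, 219^524288=309, 219^1048576=177, 219^2097152=397, 219^4194304=23, 219^8388608=111, 219^16777216=199; 219^28596225 = 219^1 * 219^2048 * 219^4096 * 219^16384 * 219^262144 * 219^1048576 * 219^2097152 * 219^8388608 * 219^16777216 = 373 (mod 418); answer 373
Part 3: Y2 = 373; m = -35; T(2) = -3*(-37) + 2*(-35) = 41; iterating: T(2)=41, T(3)=-197, T(4)=673, T(5)=-2413, T(6)=8585, T(7)=-30581, T(8)=108913; answer 108913
Part 4: Y3 = 108913; c = 16; cross terms: (16*-34 - 38*-29)=558, (38*-21 - 39*-34)=528, (39*38 - 28*-21)=2070, (28*25 - 16*38)=92, (16*24 - 1*25)=359, (1*-29 - 16*24)=-413; twice the area = |3194| = 3194; area = 1597; boundary points = 1 + 1 + 1 + 1 + 1 + 1 = 6; strictly interior points = area - boundary/2 + 1 = 1595; answer 1595

1595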